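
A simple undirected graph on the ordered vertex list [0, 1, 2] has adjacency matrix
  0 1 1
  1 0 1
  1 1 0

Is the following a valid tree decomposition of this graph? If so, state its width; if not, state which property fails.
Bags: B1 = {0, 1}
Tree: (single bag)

No — vertex 2 appears in no bag.

A tree decomposition must satisfy three properties: every vertex lies in some bag; for every edge, both endpoints lie together in some bag; and for every vertex, the bags containing it form a connected subtree. Here vertex 2 appears in no bag, so the decomposition is invalid.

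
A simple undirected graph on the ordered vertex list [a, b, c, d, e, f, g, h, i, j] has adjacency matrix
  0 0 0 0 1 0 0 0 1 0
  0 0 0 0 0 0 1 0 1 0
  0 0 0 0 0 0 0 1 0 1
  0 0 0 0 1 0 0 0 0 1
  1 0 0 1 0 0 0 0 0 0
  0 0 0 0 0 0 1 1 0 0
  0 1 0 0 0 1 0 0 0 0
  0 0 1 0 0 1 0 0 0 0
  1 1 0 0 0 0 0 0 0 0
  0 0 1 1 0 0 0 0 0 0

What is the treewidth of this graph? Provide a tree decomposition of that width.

Each bag holds 3 vertices, so the decomposition has width 2, which upper-bounds the treewidth. The edges c–j–d–e–a–i–b–g–f–h–c form a cycle, so G is not a tree and its treewidth is at least 2. Hence tw(G) = 2 exactly.

Treewidth 2.
One such decomposition:
Bags: B1 = {c, d, j}  B2 = {c, d, e}  B3 = {a, c, e}  B4 = {a, c, i}  B5 = {b, c, i}  B6 = {b, c, g}  B7 = {c, f, g}  B8 = {c, f, h}
Tree: B1–B2, B2–B3, B3–B4, B4–B5, B5–B6, B6–B7, B7–B8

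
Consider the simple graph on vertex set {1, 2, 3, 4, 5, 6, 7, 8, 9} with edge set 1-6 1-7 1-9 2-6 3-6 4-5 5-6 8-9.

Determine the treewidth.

A width-1 tree decomposition is:
Bags: B1 = {1, 7}  B2 = {1, 9}  B3 = {1, 6}  B4 = {5, 6}  B5 = {2, 6}  B6 = {4, 5}  B7 = {3, 6}  B8 = {8, 9}
Tree: B1–B2, B2–B3, B3–B4, B4–B5, B4–B6, B3–B7, B2–B8
Every bag has size at most 2, so the width is 2 − 1 = 1 and tw(G) ≤ 1. G has an edge, so its treewidth is at least 1. The upper and lower bounds meet at 1, so that is the treewidth.

1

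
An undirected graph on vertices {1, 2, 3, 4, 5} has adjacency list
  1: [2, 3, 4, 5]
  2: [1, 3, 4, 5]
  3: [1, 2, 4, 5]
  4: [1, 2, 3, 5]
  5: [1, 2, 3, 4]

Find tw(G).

A width-4 tree decomposition is:
Bags: B1 = {1, 2, 3, 4, 5}
Tree: (single bag)
With just one bag of size 5, the width is 5 − 1 = 4, so tw(G) ≤ 4. For the lower bound, the 5 vertices {1, 2, 3, 4, 5} are pairwise adjacent, and any tree decomposition puts a clique entirely inside one bag — forcing width ≥ 4. Combining the bounds, tw(G) = 4.

4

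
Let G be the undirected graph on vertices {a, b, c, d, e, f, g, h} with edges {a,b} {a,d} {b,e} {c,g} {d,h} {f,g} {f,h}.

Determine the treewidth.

A width-1 tree decomposition is:
Bags: B1 = {c, g}  B2 = {f, g}  B3 = {f, h}  B4 = {d, h}  B5 = {a, d}  B6 = {a, b}  B7 = {b, e}
Tree: B1–B2, B2–B3, B3–B4, B4–B5, B5–B6, B6–B7
Each bag holds 2 vertices, so the decomposition has width 1, which upper-bounds the treewidth. Since G has at least one edge (e.g. c–g), it is not an edgeless graph, so tw(G) ≥ 1. The upper and lower bounds meet at 1, so that is the treewidth.

1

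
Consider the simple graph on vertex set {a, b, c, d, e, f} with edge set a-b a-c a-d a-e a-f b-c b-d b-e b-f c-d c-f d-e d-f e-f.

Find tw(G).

4

A width-4 tree decomposition is:
Bags: B1 = {a, b, d, e, f}  B2 = {a, b, c, d, f}
Tree: B1–B2
Every bag has size at most 5, so the width is 5 − 1 = 4 and tw(G) ≤ 4. For the lower bound, the 5 vertices {a, b, d, e, f} are pairwise adjacent, and any tree decomposition puts a clique entirely inside one bag — forcing width ≥ 4. Hence tw(G) = 4 exactly.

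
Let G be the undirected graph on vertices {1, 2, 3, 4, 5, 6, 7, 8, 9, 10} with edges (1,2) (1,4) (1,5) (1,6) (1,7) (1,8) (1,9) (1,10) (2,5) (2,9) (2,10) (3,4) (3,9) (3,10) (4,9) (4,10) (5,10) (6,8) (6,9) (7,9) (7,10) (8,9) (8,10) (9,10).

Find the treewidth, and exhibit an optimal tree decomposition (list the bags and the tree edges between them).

Every bag has size at most 4, so the width is 4 − 1 = 3 and tw(G) ≤ 3. Conversely, {1, 8, 9, 10} is a clique of size 4, and the vertices of any clique must share a bag in every tree decomposition; so some bag has ≥ 4 vertices and tw(G) ≥ 3. Combining the bounds, tw(G) = 3.

Treewidth 3.
One optimal decomposition is:
Bags: B1 = {1, 6, 8, 9}  B2 = {1, 8, 9, 10}  B3 = {1, 7, 9, 10}  B4 = {1, 4, 9, 10}  B5 = {1, 2, 9, 10}  B6 = {1, 2, 5, 10}  B7 = {3, 4, 9, 10}
Tree: B1–B2, B2–B3, B2–B4, B3–B5, B5–B6, B4–B7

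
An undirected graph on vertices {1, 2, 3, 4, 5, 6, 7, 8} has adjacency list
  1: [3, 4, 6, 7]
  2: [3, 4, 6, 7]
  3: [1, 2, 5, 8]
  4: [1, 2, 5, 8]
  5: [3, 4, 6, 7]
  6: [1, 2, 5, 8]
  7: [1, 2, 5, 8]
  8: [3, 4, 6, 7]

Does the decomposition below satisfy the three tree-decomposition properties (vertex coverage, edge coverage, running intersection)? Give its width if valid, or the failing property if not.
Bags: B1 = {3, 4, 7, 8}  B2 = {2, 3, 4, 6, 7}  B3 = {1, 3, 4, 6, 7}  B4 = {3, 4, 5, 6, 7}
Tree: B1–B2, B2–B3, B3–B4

A tree decomposition must satisfy three properties: every vertex lies in some bag; for every edge, both endpoints lie together in some bag; and for every vertex, the bags containing it form a connected subtree. Here edge (6,8) lies in no bag, so the decomposition is invalid.

No — edge (6,8) lies in no bag.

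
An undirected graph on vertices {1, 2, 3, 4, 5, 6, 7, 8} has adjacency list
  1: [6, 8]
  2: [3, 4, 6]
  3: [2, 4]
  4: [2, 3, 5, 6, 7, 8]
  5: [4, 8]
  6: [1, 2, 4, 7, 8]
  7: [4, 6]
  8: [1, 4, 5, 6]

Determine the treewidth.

2

A width-2 tree decomposition is:
Bags: B1 = {4, 6, 8}  B2 = {2, 4, 6}  B3 = {1, 6, 8}  B4 = {4, 6, 7}  B5 = {2, 3, 4}  B6 = {4, 5, 8}
Tree: B1–B2, B1–B3, B1–B4, B2–B5, B1–B6
The largest bag has 3 vertices, giving width 2; this decomposition certifies tw(G) ≤ 2. For the lower bound, the 3 vertices {1, 6, 8} are pairwise adjacent, and any tree decomposition puts a clique entirely inside one bag — forcing width ≥ 2. Hence tw(G) = 2 exactly.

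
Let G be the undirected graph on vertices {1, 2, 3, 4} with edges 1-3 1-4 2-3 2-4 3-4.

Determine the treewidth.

A width-2 tree decomposition is:
Bags: B1 = {2, 3, 4}  B2 = {1, 3, 4}
Tree: B1–B2
Each bag holds 3 vertices, so the decomposition has width 2, which upper-bounds the treewidth. For the lower bound, the 3 vertices {1, 3, 4} are pairwise adjacent, and any tree decomposition puts a clique entirely inside one bag — forcing width ≥ 2. Combining the bounds, tw(G) = 2.

2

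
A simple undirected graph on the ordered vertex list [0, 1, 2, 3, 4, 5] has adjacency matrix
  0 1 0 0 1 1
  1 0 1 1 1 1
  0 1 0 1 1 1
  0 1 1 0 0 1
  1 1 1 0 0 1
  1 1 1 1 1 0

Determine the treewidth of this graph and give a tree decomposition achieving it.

The largest bag has 4 vertices, giving width 3; this decomposition certifies tw(G) ≤ 3. On the other hand G contains the 4-clique {0, 1, 4, 5}. A clique must lie in a single bag of any decomposition, so no decomposition can have width below 3. Hence tw(G) = 3 exactly.

Treewidth 3.
One such decomposition:
Bags: B1 = {1, 2, 4, 5}  B2 = {0, 1, 4, 5}  B3 = {1, 2, 3, 5}
Tree: B1–B2, B1–B3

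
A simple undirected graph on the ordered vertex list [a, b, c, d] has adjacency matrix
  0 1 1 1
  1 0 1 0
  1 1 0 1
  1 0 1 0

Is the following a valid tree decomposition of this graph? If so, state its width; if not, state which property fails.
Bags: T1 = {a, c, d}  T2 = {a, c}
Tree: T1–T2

A tree decomposition must satisfy three properties: every vertex lies in some bag; for every edge, both endpoints lie together in some bag; and for every vertex, the bags containing it form a connected subtree. Here vertex b appears in no bag, so the decomposition is invalid.

No — vertex b appears in no bag.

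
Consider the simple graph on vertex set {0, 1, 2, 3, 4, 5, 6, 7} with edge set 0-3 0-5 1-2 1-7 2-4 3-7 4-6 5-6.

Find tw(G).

A width-2 tree decomposition is:
Bags: B1 = {0, 3, 7}  B2 = {0, 5, 7}  B3 = {5, 6, 7}  B4 = {4, 6, 7}  B5 = {2, 4, 7}  B6 = {1, 2, 7}
Tree: B1–B2, B2–B3, B3–B4, B4–B5, B5–B6
Each bag holds 3 vertices, so the decomposition has width 2, which upper-bounds the treewidth. Since 7–3–0–5–6–4–2–1–7 is a cycle in G, G is not acyclic. Forests are exactly the graphs of treewidth ≤ 1, so tw(G) ≥ 2. Combining the bounds, tw(G) = 2.

2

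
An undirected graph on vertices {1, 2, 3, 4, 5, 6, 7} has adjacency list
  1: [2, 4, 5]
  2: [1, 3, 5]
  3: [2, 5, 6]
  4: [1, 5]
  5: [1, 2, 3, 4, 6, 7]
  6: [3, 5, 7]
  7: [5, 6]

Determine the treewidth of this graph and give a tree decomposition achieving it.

Every bag has size at most 3, so the width is 3 − 1 = 2 and tw(G) ≤ 2. For the lower bound, the 3 vertices {1, 2, 5} are pairwise adjacent, and any tree decomposition puts a clique entirely inside one bag — forcing width ≥ 2. The upper and lower bounds meet at 2, so that is the treewidth.

Treewidth 2.
One optimal decomposition is:
Bags: B1 = {3, 5, 6}  B2 = {2, 3, 5}  B3 = {1, 2, 5}  B4 = {1, 4, 5}  B5 = {5, 6, 7}
Tree: B1–B2, B2–B3, B3–B4, B1–B5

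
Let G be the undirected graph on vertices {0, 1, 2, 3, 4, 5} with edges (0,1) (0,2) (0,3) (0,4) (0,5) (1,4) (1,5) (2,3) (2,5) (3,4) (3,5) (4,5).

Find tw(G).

A width-3 tree decomposition is:
Bags: B1 = {0, 3, 4, 5}  B2 = {0, 1, 4, 5}  B3 = {0, 2, 3, 5}
Tree: B1–B2, B1–B3
The largest bag has 4 vertices, giving width 3; this decomposition certifies tw(G) ≤ 3. Conversely, {0, 1, 4, 5} is a clique of size 4, and the vertices of any clique must share a bag in every tree decomposition; so some bag has ≥ 4 vertices and tw(G) ≥ 3. Combining the bounds, tw(G) = 3.

3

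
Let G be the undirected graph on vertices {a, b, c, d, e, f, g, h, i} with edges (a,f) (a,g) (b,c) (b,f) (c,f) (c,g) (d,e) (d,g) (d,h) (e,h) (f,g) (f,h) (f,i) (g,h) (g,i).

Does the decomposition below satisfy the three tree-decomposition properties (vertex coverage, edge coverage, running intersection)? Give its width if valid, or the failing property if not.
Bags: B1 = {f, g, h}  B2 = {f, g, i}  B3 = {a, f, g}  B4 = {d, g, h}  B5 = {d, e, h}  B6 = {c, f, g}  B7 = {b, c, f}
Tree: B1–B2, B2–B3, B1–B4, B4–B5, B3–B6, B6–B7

Checking the three conditions: (i) the bags cover all of {a, b, c, d, e, f, g, h, i}; (ii) for each edge, some bag contains both endpoints; (iii) the bags containing any fixed vertex form a subtree. All hold, so the decomposition is valid with width 3 − 1 = 2.

Yes; width 2.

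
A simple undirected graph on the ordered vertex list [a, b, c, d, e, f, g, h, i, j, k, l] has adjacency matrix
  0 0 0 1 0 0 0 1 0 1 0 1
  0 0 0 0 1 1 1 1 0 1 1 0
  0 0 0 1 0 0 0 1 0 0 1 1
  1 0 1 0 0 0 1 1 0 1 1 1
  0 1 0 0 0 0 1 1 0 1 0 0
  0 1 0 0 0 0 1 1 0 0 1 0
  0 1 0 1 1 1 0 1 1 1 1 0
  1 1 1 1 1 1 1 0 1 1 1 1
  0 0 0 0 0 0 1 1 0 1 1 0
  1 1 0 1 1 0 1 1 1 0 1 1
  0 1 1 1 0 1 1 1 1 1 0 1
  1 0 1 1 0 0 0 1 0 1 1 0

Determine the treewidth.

A width-4 tree decomposition is:
Bags: B1 = {b, g, h, j, k}  B2 = {d, g, h, j, k}  B3 = {d, h, j, k, l}  B4 = {b, e, g, h, j}  B5 = {a, d, h, j, l}  B6 = {c, d, h, k, l}  B7 = {g, h, i, j, k}  B8 = {b, f, g, h, k}
Tree: B1–B2, B2–B3, B1–B4, B3–B5, B3–B6, B2–B7, B1–B8
The largest bag has 5 vertices, giving width 4; this decomposition certifies tw(G) ≤ 4. For the lower bound, the 5 vertices {b, e, g, h, j} are pairwise adjacent, and any tree decomposition puts a clique entirely inside one bag — forcing width ≥ 4. Therefore the treewidth is 4.

4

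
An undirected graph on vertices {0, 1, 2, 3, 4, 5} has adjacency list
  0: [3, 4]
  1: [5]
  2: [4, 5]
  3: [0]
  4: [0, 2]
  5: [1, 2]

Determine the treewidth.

1

A width-1 tree decomposition is:
Bags: B1 = {2, 4}  B2 = {2, 5}  B3 = {1, 5}  B4 = {0, 4}  B5 = {0, 3}
Tree: B1–B2, B2–B3, B1–B4, B4–B5
The largest bag has 2 vertices, giving width 1; this decomposition certifies tw(G) ≤ 1. Any graph with an edge has treewidth ≥ 1, and G has the edge 2–4. Hence tw(G) = 1 exactly.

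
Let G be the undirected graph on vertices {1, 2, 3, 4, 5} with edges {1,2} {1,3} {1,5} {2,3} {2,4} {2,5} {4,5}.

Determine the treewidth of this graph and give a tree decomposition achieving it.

Treewidth 2.
Bags: B1 = {1, 2, 3}  B2 = {1, 2, 5}  B3 = {2, 4, 5}
Tree: B1–B2, B2–B3

Every bag has size at most 3, so the width is 3 − 1 = 2 and tw(G) ≤ 2. Conversely, {1, 2, 3} is a clique of size 3, and the vertices of any clique must share a bag in every tree decomposition; so some bag has ≥ 3 vertices and tw(G) ≥ 2. The upper and lower bounds meet at 2, so that is the treewidth.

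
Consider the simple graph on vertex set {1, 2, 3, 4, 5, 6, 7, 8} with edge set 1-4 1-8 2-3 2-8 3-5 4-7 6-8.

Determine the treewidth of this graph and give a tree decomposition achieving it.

Treewidth 1.
Bags: B1 = {2, 8}  B2 = {2, 3}  B3 = {1, 8}  B4 = {1, 4}  B5 = {3, 5}  B6 = {4, 7}  B7 = {6, 8}
Tree: B1–B2, B1–B3, B3–B4, B2–B5, B4–B6, B3–B7

Every bag has size at most 2, so the width is 2 − 1 = 1 and tw(G) ≤ 1. G has an edge, so its treewidth is at least 1. Hence tw(G) = 1 exactly.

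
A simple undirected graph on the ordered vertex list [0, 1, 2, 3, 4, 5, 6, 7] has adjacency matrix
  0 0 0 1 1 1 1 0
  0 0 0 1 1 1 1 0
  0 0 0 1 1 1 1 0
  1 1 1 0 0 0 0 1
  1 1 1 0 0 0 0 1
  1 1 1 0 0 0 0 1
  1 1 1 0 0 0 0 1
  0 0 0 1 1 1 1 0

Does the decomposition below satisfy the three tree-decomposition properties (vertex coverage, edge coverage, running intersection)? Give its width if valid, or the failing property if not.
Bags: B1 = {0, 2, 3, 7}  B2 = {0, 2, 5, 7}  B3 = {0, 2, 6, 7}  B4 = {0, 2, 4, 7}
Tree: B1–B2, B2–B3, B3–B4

No — vertex 1 appears in no bag.

A tree decomposition must satisfy three properties: every vertex lies in some bag; for every edge, both endpoints lie together in some bag; and for every vertex, the bags containing it form a connected subtree. Here vertex 1 appears in no bag, so the decomposition is invalid.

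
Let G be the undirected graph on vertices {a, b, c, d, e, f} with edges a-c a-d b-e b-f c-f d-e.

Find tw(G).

A width-2 tree decomposition is:
Bags: B1 = {a, c, f}  B2 = {a, b, f}  B3 = {a, b, e}  B4 = {a, d, e}
Tree: B1–B2, B2–B3, B3–B4
The largest bag has 3 vertices, giving width 2; this decomposition certifies tw(G) ≤ 2. For the lower bound, G contains the cycle a–c–f–b–e–d–a, so G is not a forest; only forests have treewidth ≤ 1, hence tw(G) ≥ 2. Combining the bounds, tw(G) = 2.

2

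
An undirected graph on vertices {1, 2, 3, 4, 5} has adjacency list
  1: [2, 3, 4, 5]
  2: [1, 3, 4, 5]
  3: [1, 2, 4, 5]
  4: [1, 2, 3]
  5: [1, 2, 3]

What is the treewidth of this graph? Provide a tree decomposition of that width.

Every bag has size at most 4, so the width is 4 − 1 = 3 and tw(G) ≤ 3. On the other hand G contains the 4-clique {1, 2, 3, 4}. A clique must lie in a single bag of any decomposition, so no decomposition can have width below 3. Combining the bounds, tw(G) = 3.

Treewidth 3.
One optimal decomposition is:
Bags: B1 = {1, 2, 3, 5}  B2 = {1, 2, 3, 4}
Tree: B1–B2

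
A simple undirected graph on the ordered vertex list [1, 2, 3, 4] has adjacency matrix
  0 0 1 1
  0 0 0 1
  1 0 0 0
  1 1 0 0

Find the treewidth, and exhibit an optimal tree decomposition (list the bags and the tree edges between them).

The largest bag has 2 vertices, giving width 1; this decomposition certifies tw(G) ≤ 1. Since G has at least one edge (e.g. 1–4), it is not an edgeless graph, so tw(G) ≥ 1. The upper and lower bounds meet at 1, so that is the treewidth.

Treewidth 1.
One optimal decomposition is:
Bags: B1 = {1, 4}  B2 = {2, 4}  B3 = {1, 3}
Tree: B1–B2, B1–B3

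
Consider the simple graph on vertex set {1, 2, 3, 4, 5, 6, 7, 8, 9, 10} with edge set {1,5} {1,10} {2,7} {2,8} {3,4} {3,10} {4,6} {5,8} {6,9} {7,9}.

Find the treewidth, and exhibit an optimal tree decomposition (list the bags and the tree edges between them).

Every bag has size at most 3, so the width is 3 − 1 = 2 and tw(G) ≤ 2. Since 8–5–1–10–3–4–6–9–7–2–8 is a cycle in G, G is not acyclic. Forests are exactly the graphs of treewidth ≤ 1, so tw(G) ≥ 2. Hence tw(G) = 2 exactly.

Treewidth 2.
One such decomposition:
Bags: B1 = {1, 5, 8}  B2 = {1, 8, 10}  B3 = {3, 8, 10}  B4 = {3, 4, 8}  B5 = {4, 6, 8}  B6 = {6, 8, 9}  B7 = {7, 8, 9}  B8 = {2, 7, 8}
Tree: B1–B2, B2–B3, B3–B4, B4–B5, B5–B6, B6–B7, B7–B8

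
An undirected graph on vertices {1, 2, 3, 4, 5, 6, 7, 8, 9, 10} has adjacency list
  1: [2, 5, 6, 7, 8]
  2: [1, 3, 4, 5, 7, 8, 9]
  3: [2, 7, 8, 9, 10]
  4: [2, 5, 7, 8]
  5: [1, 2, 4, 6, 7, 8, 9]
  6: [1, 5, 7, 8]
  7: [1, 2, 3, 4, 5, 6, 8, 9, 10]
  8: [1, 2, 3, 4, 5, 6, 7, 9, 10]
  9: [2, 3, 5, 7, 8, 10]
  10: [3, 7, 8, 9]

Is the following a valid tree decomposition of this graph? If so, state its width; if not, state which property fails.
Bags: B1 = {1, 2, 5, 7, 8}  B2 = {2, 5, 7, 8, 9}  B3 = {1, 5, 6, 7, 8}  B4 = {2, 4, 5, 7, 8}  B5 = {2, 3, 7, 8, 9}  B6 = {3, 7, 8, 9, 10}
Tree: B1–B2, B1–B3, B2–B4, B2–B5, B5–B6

Yes; width 4.

Every vertex of G appears in some bag (union = {1, 2, 3, 4, 5, 6, 7, 8, 9, 10}); every edge is covered by a bag; and for each vertex v the set of bags containing v is connected in the bag tree. The decomposition is therefore valid. The largest bag has 5 vertices, so the width is 4.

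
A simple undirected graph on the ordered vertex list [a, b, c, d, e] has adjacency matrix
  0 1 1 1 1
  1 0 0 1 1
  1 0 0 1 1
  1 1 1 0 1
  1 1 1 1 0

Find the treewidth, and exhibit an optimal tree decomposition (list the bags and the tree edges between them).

Treewidth 3.
Bags: B1 = {a, b, d, e}  B2 = {a, c, d, e}
Tree: B1–B2

Each bag holds 4 vertices, so the decomposition has width 3, which upper-bounds the treewidth. Conversely, {a, c, d, e} is a clique of size 4, and the vertices of any clique must share a bag in every tree decomposition; so some bag has ≥ 4 vertices and tw(G) ≥ 3. Hence tw(G) = 3 exactly.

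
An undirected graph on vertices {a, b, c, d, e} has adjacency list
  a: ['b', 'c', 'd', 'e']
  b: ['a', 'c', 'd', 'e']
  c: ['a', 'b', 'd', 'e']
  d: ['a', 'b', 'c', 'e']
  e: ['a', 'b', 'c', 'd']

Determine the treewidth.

4

A width-4 tree decomposition is:
Bags: B1 = {a, b, c, d, e}
Tree: (single bag)
A single bag containing all 5 vertices is trivially a valid decomposition of width 4. Conversely, {a, b, c, d, e} is a clique of size 5, and the vertices of any clique must share a bag in every tree decomposition; so some bag has ≥ 5 vertices and tw(G) ≥ 4. Hence tw(G) = 4 exactly.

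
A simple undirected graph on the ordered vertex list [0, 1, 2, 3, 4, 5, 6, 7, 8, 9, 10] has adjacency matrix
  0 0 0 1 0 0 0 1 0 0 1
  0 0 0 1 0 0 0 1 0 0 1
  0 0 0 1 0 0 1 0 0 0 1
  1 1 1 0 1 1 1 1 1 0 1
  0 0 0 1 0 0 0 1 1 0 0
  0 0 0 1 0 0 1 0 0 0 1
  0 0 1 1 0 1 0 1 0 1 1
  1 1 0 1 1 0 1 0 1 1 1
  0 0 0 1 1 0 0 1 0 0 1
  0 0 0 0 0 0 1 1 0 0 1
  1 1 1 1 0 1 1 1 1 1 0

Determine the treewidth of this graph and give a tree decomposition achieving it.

Treewidth 3.
One optimal decomposition is:
Bags: B1 = {3, 6, 7, 10}  B2 = {0, 3, 7, 10}  B3 = {6, 7, 9, 10}  B4 = {2, 3, 6, 10}  B5 = {3, 5, 6, 10}  B6 = {1, 3, 7, 10}  B7 = {3, 7, 8, 10}  B8 = {3, 4, 7, 8}
Tree: B1–B2, B1–B3, B1–B4, B4–B5, B2–B6, B1–B7, B7–B8

Each bag holds 4 vertices, so the decomposition has width 3, which upper-bounds the treewidth. For the lower bound, the 4 vertices {6, 7, 9, 10} are pairwise adjacent, and any tree decomposition puts a clique entirely inside one bag — forcing width ≥ 3. Hence tw(G) = 3 exactly.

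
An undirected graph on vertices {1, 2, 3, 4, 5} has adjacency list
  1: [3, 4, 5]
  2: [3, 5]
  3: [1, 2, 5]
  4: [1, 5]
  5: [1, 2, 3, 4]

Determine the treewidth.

A width-2 tree decomposition is:
Bags: B1 = {1, 3, 5}  B2 = {2, 3, 5}  B3 = {1, 4, 5}
Tree: B1–B2, B1–B3
The largest bag has 3 vertices, giving width 2; this decomposition certifies tw(G) ≤ 2. Conversely, {1, 3, 5} is a clique of size 3, and the vertices of any clique must share a bag in every tree decomposition; so some bag has ≥ 3 vertices and tw(G) ≥ 2. Hence tw(G) = 2 exactly.

2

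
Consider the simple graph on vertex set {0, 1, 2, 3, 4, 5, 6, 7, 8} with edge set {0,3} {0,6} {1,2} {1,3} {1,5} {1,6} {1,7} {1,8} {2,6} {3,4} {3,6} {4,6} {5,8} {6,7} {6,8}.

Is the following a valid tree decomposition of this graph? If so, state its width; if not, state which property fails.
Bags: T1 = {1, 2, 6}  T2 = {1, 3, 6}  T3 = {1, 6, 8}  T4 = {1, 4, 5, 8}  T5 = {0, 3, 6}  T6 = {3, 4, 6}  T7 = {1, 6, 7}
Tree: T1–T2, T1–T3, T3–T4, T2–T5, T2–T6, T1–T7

No — bags containing vertex 4 are not connected in the tree.

A tree decomposition must satisfy three properties: every vertex lies in some bag; for every edge, both endpoints lie together in some bag; and for every vertex, the bags containing it form a connected subtree. Here bags containing vertex 4 are not connected in the tree, so the decomposition is invalid.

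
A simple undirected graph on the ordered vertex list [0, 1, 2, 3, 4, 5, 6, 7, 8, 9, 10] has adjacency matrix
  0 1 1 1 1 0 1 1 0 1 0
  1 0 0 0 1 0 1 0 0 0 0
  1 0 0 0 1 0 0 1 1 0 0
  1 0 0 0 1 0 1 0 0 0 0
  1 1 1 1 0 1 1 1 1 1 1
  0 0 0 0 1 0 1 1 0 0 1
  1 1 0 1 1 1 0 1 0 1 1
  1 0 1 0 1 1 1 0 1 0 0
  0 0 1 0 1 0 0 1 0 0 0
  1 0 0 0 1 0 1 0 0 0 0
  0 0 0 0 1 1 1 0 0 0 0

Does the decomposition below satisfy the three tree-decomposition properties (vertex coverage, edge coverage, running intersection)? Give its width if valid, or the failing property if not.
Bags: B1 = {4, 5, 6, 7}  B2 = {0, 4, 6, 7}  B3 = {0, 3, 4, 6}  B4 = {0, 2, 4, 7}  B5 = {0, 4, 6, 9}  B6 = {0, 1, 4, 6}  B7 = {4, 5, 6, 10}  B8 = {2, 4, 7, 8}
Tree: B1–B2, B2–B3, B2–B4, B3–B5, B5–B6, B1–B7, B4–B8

Vertex coverage: the bags together contain {0, 1, 2, 3, 4, 5, 6, 7, 8, 9, 10}, the full vertex set. Edge coverage: each edge of G has both endpoints in at least one bag. Running intersection: for every vertex, the bags containing it form a connected subtree. All three properties hold, so this is a valid tree decomposition of width max|bag| − 1 = 3, and hence tw(G) ≤ 3.

Yes; width 3.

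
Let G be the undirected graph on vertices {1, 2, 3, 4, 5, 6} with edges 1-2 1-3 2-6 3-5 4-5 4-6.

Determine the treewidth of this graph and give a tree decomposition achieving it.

Treewidth 2.
Bags: B1 = {4, 5, 6}  B2 = {2, 5, 6}  B3 = {1, 2, 5}  B4 = {1, 3, 5}
Tree: B1–B2, B2–B3, B3–B4

The largest bag has 3 vertices, giving width 2; this decomposition certifies tw(G) ≤ 2. The edges 5–4–6–2–1–3–5 form a cycle, so G is not a tree and its treewidth is at least 2. Therefore the treewidth is 2.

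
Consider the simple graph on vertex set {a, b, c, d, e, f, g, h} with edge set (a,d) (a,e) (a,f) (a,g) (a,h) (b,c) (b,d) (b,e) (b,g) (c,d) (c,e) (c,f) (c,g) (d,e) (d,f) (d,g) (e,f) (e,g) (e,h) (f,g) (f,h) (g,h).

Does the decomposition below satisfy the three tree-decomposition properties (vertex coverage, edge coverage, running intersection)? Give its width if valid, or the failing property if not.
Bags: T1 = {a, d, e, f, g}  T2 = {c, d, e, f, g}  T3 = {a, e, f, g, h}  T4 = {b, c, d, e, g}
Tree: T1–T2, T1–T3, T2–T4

Yes; width 4.

Vertex coverage: the bags together contain {a, b, c, d, e, f, g, h}, the full vertex set. Edge coverage: each edge of G has both endpoints in at least one bag. Running intersection: for every vertex, the bags containing it form a connected subtree. All three properties hold, so this is a valid tree decomposition of width max|bag| − 1 = 4, and hence tw(G) ≤ 4.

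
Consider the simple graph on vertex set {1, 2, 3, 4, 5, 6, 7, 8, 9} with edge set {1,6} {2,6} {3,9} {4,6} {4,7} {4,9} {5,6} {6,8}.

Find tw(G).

1

A width-1 tree decomposition is:
Bags: B1 = {4, 6}  B2 = {2, 6}  B3 = {4, 7}  B4 = {5, 6}  B5 = {6, 8}  B6 = {4, 9}  B7 = {1, 6}  B8 = {3, 9}
Tree: B1–B2, B1–B3, B2–B4, B1–B5, B1–B6, B1–B7, B6–B8
The largest bag has 2 vertices, giving width 1; this decomposition certifies tw(G) ≤ 1. G has an edge, so its treewidth is at least 1. Therefore the treewidth is 1.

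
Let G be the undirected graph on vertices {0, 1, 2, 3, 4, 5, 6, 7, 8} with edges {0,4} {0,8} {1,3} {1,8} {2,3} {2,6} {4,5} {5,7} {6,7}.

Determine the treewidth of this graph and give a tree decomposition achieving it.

Treewidth 2.
One such decomposition:
Bags: B1 = {2, 6, 7}  B2 = {2, 3, 7}  B3 = {1, 3, 7}  B4 = {1, 7, 8}  B5 = {0, 7, 8}  B6 = {0, 4, 7}  B7 = {4, 5, 7}
Tree: B1–B2, B2–B3, B3–B4, B4–B5, B5–B6, B6–B7

Every bag has size at most 3, so the width is 3 − 1 = 2 and tw(G) ≤ 2. Since 7–6–2–3–1–8–0–4–5–7 is a cycle in G, G is not acyclic. Forests are exactly the graphs of treewidth ≤ 1, so tw(G) ≥ 2. Hence tw(G) = 2 exactly.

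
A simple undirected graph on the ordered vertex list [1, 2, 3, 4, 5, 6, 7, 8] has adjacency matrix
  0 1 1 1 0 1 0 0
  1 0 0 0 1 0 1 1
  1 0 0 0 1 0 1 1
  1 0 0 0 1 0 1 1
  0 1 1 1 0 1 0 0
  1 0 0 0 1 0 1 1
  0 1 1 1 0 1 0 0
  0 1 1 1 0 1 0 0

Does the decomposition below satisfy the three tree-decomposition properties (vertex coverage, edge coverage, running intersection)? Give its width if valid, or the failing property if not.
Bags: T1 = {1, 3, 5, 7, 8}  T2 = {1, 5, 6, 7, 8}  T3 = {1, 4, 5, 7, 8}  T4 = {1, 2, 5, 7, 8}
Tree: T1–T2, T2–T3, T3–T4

Checking the three conditions: (i) the bags cover all of {1, 2, 3, 4, 5, 6, 7, 8}; (ii) for each edge, some bag contains both endpoints; (iii) the bags containing any fixed vertex form a subtree. All hold, so the decomposition is valid with width 5 − 1 = 4.

Yes; width 4.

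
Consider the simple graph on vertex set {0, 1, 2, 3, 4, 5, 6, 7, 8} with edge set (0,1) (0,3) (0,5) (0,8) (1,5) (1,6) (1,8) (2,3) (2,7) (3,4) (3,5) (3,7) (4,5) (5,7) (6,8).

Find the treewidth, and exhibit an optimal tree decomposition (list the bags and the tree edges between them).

The largest bag has 3 vertices, giving width 2; this decomposition certifies tw(G) ≤ 2. On the other hand G contains the 3-clique {0, 1, 8}. A clique must lie in a single bag of any decomposition, so no decomposition can have width below 2. The upper and lower bounds meet at 2, so that is the treewidth.

Treewidth 2.
Bags: B1 = {3, 5, 7}  B2 = {2, 3, 7}  B3 = {3, 4, 5}  B4 = {0, 3, 5}  B5 = {0, 1, 5}  B6 = {0, 1, 8}  B7 = {1, 6, 8}
Tree: B1–B2, B1–B3, B3–B4, B4–B5, B5–B6, B6–B7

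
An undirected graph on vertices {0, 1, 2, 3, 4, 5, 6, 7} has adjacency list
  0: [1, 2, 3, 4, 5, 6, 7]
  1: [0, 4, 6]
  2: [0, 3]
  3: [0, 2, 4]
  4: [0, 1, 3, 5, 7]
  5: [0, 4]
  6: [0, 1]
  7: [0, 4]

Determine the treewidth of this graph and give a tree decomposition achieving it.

Treewidth 2.
One optimal decomposition is:
Bags: B1 = {0, 2, 3}  B2 = {0, 3, 4}  B3 = {0, 4, 7}  B4 = {0, 4, 5}  B5 = {0, 1, 4}  B6 = {0, 1, 6}
Tree: B1–B2, B2–B3, B3–B4, B4–B5, B5–B6

The largest bag has 3 vertices, giving width 2; this decomposition certifies tw(G) ≤ 2. Conversely, {0, 2, 3} is a clique of size 3, and the vertices of any clique must share a bag in every tree decomposition; so some bag has ≥ 3 vertices and tw(G) ≥ 2. The upper and lower bounds meet at 2, so that is the treewidth.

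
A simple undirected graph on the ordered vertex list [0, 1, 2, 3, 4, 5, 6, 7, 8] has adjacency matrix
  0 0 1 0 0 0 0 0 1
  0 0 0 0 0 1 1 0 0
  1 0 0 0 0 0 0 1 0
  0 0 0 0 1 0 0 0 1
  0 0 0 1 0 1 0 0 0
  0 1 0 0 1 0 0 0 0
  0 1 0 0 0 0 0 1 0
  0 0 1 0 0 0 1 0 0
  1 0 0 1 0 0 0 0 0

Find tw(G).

A width-2 tree decomposition is:
Bags: B1 = {1, 6, 7}  B2 = {1, 5, 7}  B3 = {4, 5, 7}  B4 = {3, 4, 7}  B5 = {3, 7, 8}  B6 = {0, 7, 8}  B7 = {0, 2, 7}
Tree: B1–B2, B2–B3, B3–B4, B4–B5, B5–B6, B6–B7
Each bag holds 3 vertices, so the decomposition has width 2, which upper-bounds the treewidth. For the lower bound, G contains the cycle 7–6–1–5–4–3–8–0–2–7, so G is not a forest; only forests have treewidth ≤ 1, hence tw(G) ≥ 2. Combining the bounds, tw(G) = 2.

2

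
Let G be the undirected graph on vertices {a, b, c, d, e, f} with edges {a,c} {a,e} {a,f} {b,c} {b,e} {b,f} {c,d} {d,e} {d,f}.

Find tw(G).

A width-3 tree decomposition is:
Bags: B1 = {a, b, d, f}  B2 = {a, b, d, e}  B3 = {a, b, c, d}
Tree: B1–B2, B2–B3
Every bag has size at most 4, so the width is 4 − 1 = 3 and tw(G) ≤ 3. For the lower bound: the 4 vertex sets {a,f}, {d,e}, {b}, {c} are disjoint, each induces a connected subgraph, and every pair is joined by at least one edge of G. Contracting each set to a single vertex therefore yields K_{4} as a minor, and since treewidth is minor-monotone, tw(G) ≥ tw(K_{4}) = 3. Therefore the treewidth is 3.

3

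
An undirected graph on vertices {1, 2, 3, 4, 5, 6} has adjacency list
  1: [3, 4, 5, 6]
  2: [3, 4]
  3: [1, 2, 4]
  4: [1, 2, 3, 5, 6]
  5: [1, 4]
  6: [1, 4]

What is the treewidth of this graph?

A width-2 tree decomposition is:
Bags: B1 = {1, 3, 4}  B2 = {1, 4, 6}  B3 = {2, 3, 4}  B4 = {1, 4, 5}
Tree: B1–B2, B1–B3, B1–B4
Each bag holds 3 vertices, so the decomposition has width 2, which upper-bounds the treewidth. For the lower bound, the 3 vertices {1, 3, 4} are pairwise adjacent, and any tree decomposition puts a clique entirely inside one bag — forcing width ≥ 2. Combining the bounds, tw(G) = 2.

2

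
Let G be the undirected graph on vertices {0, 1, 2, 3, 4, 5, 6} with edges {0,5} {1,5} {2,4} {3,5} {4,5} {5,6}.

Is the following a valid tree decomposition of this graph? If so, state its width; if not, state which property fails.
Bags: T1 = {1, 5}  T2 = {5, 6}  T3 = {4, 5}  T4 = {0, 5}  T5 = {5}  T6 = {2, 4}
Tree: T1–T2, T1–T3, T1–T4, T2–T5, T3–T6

A tree decomposition must satisfy three properties: every vertex lies in some bag; for every edge, both endpoints lie together in some bag; and for every vertex, the bags containing it form a connected subtree. Here vertex 3 appears in no bag, so the decomposition is invalid.

No — vertex 3 appears in no bag.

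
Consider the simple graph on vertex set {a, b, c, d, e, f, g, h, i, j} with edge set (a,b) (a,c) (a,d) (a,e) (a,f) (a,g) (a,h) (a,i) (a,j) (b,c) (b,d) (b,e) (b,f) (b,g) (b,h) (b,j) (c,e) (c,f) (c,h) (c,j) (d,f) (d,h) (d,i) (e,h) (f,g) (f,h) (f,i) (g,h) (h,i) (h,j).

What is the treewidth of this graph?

A width-4 tree decomposition is:
Bags: B1 = {a, b, c, f, h}  B2 = {a, b, d, f, h}  B3 = {a, b, f, g, h}  B4 = {a, b, c, h, j}  B5 = {a, d, f, h, i}  B6 = {a, b, c, e, h}
Tree: B1–B2, B1–B3, B1–B4, B2–B5, B4–B6
The largest bag has 5 vertices, giving width 4; this decomposition certifies tw(G) ≤ 4. For the lower bound, the 5 vertices {a, b, c, h, j} are pairwise adjacent, and any tree decomposition puts a clique entirely inside one bag — forcing width ≥ 4. Therefore the treewidth is 4.

4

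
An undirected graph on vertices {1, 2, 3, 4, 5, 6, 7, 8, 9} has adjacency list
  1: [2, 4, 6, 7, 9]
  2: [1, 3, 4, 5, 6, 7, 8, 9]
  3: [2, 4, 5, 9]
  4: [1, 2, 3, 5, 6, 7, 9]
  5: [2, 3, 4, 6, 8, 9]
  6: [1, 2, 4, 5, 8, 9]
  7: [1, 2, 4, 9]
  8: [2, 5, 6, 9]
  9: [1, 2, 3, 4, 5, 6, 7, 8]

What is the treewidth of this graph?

A width-4 tree decomposition is:
Bags: B1 = {2, 4, 5, 6, 9}  B2 = {1, 2, 4, 6, 9}  B3 = {1, 2, 4, 7, 9}  B4 = {2, 3, 4, 5, 9}  B5 = {2, 5, 6, 8, 9}
Tree: B1–B2, B2–B3, B1–B4, B1–B5
The largest bag has 5 vertices, giving width 4; this decomposition certifies tw(G) ≤ 4. On the other hand G contains the 5-clique {2, 5, 6, 8, 9}. A clique must lie in a single bag of any decomposition, so no decomposition can have width below 4. Combining the bounds, tw(G) = 4.

4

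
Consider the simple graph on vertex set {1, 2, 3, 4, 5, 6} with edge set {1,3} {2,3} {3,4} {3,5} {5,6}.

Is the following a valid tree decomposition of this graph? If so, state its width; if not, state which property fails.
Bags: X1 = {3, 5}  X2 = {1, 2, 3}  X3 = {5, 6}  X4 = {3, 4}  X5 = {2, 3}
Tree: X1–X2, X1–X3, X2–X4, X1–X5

No — bags containing vertex 2 are not connected in the tree.

A tree decomposition must satisfy three properties: every vertex lies in some bag; for every edge, both endpoints lie together in some bag; and for every vertex, the bags containing it form a connected subtree. Here bags containing vertex 2 are not connected in the tree, so the decomposition is invalid.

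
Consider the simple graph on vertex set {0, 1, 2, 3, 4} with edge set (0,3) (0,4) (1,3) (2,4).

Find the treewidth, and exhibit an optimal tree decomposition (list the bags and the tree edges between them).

Every bag has size at most 2, so the width is 2 − 1 = 1 and tw(G) ≤ 1. Any graph with an edge has treewidth ≥ 1, and G has the edge 2–4. The upper and lower bounds meet at 1, so that is the treewidth.

Treewidth 1.
Bags: B1 = {2, 4}  B2 = {0, 4}  B3 = {0, 3}  B4 = {1, 3}
Tree: B1–B2, B2–B3, B3–B4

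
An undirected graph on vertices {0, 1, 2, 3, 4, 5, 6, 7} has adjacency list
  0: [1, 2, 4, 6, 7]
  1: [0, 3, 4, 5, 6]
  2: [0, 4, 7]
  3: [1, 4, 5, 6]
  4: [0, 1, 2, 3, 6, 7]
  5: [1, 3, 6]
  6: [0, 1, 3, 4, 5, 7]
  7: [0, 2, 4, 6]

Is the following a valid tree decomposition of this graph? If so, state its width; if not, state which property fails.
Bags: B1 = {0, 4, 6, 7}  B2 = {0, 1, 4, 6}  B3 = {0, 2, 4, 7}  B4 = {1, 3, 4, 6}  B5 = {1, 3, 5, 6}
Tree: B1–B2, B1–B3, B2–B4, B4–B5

Yes; width 3.

Checking the three conditions: (i) the bags cover all of {0, 1, 2, 3, 4, 5, 6, 7}; (ii) for each edge, some bag contains both endpoints; (iii) the bags containing any fixed vertex form a subtree. All hold, so the decomposition is valid with width 4 − 1 = 3.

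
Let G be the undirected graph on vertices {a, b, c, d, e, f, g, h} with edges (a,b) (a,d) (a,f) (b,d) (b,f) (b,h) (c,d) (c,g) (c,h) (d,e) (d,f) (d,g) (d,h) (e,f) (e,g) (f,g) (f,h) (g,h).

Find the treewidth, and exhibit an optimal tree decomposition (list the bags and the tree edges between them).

Every bag has size at most 4, so the width is 4 − 1 = 3 and tw(G) ≤ 3. On the other hand G contains the 4-clique {c, d, g, h}. A clique must lie in a single bag of any decomposition, so no decomposition can have width below 3. Therefore the treewidth is 3.

Treewidth 3.
One optimal decomposition is:
Bags: B1 = {b, d, f, h}  B2 = {d, f, g, h}  B3 = {a, b, d, f}  B4 = {d, e, f, g}  B5 = {c, d, g, h}
Tree: B1–B2, B1–B3, B2–B4, B2–B5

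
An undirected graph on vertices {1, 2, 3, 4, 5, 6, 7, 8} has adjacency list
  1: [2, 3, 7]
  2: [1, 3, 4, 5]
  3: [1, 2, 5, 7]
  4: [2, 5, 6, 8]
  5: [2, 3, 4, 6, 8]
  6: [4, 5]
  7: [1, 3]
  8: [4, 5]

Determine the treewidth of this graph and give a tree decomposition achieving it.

Each bag holds 3 vertices, so the decomposition has width 2, which upper-bounds the treewidth. Conversely, {1, 2, 3} is a clique of size 3, and the vertices of any clique must share a bag in every tree decomposition; so some bag has ≥ 3 vertices and tw(G) ≥ 2. The upper and lower bounds meet at 2, so that is the treewidth.

Treewidth 2.
One optimal decomposition is:
Bags: B1 = {2, 4, 5}  B2 = {2, 3, 5}  B3 = {4, 5, 6}  B4 = {1, 2, 3}  B5 = {4, 5, 8}  B6 = {1, 3, 7}
Tree: B1–B2, B1–B3, B2–B4, B1–B5, B4–B6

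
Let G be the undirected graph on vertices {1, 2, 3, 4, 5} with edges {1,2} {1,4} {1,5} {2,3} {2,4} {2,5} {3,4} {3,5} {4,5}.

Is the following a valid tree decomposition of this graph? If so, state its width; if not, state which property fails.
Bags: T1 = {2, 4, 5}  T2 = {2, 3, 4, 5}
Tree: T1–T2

A tree decomposition must satisfy three properties: every vertex lies in some bag; for every edge, both endpoints lie together in some bag; and for every vertex, the bags containing it form a connected subtree. Here vertex 1 appears in no bag, so the decomposition is invalid.

No — vertex 1 appears in no bag.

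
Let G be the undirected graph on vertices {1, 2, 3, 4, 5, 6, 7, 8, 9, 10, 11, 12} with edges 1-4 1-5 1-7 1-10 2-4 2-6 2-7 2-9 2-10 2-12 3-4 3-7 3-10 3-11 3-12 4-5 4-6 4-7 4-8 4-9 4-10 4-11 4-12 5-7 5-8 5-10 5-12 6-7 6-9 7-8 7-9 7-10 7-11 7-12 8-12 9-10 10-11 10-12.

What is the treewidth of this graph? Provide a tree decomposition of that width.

Treewidth 4.
One optimal decomposition is:
Bags: B1 = {4, 5, 7, 8, 12}  B2 = {4, 5, 7, 10, 12}  B3 = {3, 4, 7, 10, 12}  B4 = {3, 4, 7, 10, 11}  B5 = {1, 4, 5, 7, 10}  B6 = {2, 4, 7, 10, 12}  B7 = {2, 4, 7, 9, 10}  B8 = {2, 4, 6, 7, 9}
Tree: B1–B2, B2–B3, B3–B4, B2–B5, B3–B6, B6–B7, B7–B8

Each bag holds 5 vertices, so the decomposition has width 4, which upper-bounds the treewidth. Conversely, {4, 5, 7, 8, 12} is a clique of size 5, and the vertices of any clique must share a bag in every tree decomposition; so some bag has ≥ 5 vertices and tw(G) ≥ 4. Hence tw(G) = 4 exactly.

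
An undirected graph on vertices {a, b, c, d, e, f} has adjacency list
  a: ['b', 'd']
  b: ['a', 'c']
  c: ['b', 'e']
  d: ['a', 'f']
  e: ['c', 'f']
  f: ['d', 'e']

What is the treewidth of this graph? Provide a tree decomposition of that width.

The largest bag has 3 vertices, giving width 2; this decomposition certifies tw(G) ≤ 2. For the lower bound, G contains the cycle f–d–a–b–c–e–f, so G is not a forest; only forests have treewidth ≤ 1, hence tw(G) ≥ 2. Combining the bounds, tw(G) = 2.

Treewidth 2.
One optimal decomposition is:
Bags: B1 = {a, d, f}  B2 = {a, b, f}  B3 = {b, c, f}  B4 = {c, e, f}
Tree: B1–B2, B2–B3, B3–B4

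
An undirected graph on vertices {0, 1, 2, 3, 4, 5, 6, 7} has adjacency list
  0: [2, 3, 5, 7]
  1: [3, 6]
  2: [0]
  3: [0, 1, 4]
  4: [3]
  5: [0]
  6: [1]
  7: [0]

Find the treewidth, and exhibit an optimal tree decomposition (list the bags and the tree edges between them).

Treewidth 1.
One optimal decomposition is:
Bags: B1 = {0, 2}  B2 = {0, 3}  B3 = {1, 3}  B4 = {0, 5}  B5 = {0, 7}  B6 = {1, 6}  B7 = {3, 4}
Tree: B1–B2, B2–B3, B2–B4, B2–B5, B3–B6, B2–B7

The largest bag has 2 vertices, giving width 1; this decomposition certifies tw(G) ≤ 1. Since G has at least one edge (e.g. 0–2), it is not an edgeless graph, so tw(G) ≥ 1. Hence tw(G) = 1 exactly.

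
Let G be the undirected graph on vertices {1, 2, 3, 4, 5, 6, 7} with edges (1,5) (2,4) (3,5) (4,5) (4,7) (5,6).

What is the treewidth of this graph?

A width-1 tree decomposition is:
Bags: B1 = {1, 5}  B2 = {3, 5}  B3 = {4, 5}  B4 = {2, 4}  B5 = {5, 6}  B6 = {4, 7}
Tree: B1–B2, B1–B3, B3–B4, B1–B5, B3–B6
The largest bag has 2 vertices, giving width 1; this decomposition certifies tw(G) ≤ 1. Since G has at least one edge (e.g. 1–5), it is not an edgeless graph, so tw(G) ≥ 1. Hence tw(G) = 1 exactly.

1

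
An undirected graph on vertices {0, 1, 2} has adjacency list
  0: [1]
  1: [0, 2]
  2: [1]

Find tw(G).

1

A width-1 tree decomposition is:
Bags: B1 = {0, 1}  B2 = {1, 2}
Tree: B1–B2
Each bag holds 2 vertices, so the decomposition has width 1, which upper-bounds the treewidth. Since G has at least one edge (e.g. 0–1), it is not an edgeless graph, so tw(G) ≥ 1. The upper and lower bounds meet at 1, so that is the treewidth.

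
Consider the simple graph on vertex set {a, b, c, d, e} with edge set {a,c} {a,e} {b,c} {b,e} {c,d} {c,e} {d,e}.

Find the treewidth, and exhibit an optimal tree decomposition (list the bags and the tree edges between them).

Every bag has size at most 3, so the width is 3 − 1 = 2 and tw(G) ≤ 2. For the lower bound, the 3 vertices {c, d, e} are pairwise adjacent, and any tree decomposition puts a clique entirely inside one bag — forcing width ≥ 2. Combining the bounds, tw(G) = 2.

Treewidth 2.
One such decomposition:
Bags: B1 = {c, d, e}  B2 = {b, c, e}  B3 = {a, c, e}
Tree: B1–B2, B1–B3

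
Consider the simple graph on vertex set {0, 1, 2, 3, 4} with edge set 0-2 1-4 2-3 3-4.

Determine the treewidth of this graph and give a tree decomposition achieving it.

Each bag holds 2 vertices, so the decomposition has width 1, which upper-bounds the treewidth. G has an edge, so its treewidth is at least 1. Therefore the treewidth is 1.

Treewidth 1.
One optimal decomposition is:
Bags: B1 = {0, 2}  B2 = {2, 3}  B3 = {3, 4}  B4 = {1, 4}
Tree: B1–B2, B2–B3, B3–B4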